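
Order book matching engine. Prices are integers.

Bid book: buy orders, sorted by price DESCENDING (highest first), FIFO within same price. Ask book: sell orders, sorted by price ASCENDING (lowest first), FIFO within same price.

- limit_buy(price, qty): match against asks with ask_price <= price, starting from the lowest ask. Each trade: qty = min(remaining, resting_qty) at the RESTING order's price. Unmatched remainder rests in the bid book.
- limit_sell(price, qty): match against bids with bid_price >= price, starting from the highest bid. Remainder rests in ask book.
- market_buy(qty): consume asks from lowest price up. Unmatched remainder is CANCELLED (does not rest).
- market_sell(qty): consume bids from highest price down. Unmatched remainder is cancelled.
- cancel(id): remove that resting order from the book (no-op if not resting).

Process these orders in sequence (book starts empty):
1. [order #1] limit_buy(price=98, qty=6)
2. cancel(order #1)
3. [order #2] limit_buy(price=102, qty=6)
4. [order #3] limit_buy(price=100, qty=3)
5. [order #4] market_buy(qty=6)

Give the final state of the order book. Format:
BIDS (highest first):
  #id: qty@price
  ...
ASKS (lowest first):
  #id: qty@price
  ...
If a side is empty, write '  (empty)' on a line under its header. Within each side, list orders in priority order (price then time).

Answer: BIDS (highest first):
  #2: 6@102
  #3: 3@100
ASKS (lowest first):
  (empty)

Derivation:
After op 1 [order #1] limit_buy(price=98, qty=6): fills=none; bids=[#1:6@98] asks=[-]
After op 2 cancel(order #1): fills=none; bids=[-] asks=[-]
After op 3 [order #2] limit_buy(price=102, qty=6): fills=none; bids=[#2:6@102] asks=[-]
After op 4 [order #3] limit_buy(price=100, qty=3): fills=none; bids=[#2:6@102 #3:3@100] asks=[-]
After op 5 [order #4] market_buy(qty=6): fills=none; bids=[#2:6@102 #3:3@100] asks=[-]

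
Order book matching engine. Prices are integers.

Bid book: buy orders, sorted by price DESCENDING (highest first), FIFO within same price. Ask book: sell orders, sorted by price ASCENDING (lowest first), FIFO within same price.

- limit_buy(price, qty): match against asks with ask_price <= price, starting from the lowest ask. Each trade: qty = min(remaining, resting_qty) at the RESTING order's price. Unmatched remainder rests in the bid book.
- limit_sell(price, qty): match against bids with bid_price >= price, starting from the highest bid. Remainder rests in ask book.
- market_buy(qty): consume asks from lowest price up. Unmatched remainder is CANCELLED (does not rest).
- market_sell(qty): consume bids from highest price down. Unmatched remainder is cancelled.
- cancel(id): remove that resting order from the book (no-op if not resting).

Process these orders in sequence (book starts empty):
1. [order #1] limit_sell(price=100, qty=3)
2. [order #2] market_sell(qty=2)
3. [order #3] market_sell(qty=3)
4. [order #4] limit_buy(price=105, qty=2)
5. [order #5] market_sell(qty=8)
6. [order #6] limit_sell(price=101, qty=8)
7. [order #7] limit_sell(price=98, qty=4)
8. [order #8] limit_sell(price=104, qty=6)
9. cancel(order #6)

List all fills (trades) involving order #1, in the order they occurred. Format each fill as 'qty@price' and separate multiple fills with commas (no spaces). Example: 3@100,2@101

After op 1 [order #1] limit_sell(price=100, qty=3): fills=none; bids=[-] asks=[#1:3@100]
After op 2 [order #2] market_sell(qty=2): fills=none; bids=[-] asks=[#1:3@100]
After op 3 [order #3] market_sell(qty=3): fills=none; bids=[-] asks=[#1:3@100]
After op 4 [order #4] limit_buy(price=105, qty=2): fills=#4x#1:2@100; bids=[-] asks=[#1:1@100]
After op 5 [order #5] market_sell(qty=8): fills=none; bids=[-] asks=[#1:1@100]
After op 6 [order #6] limit_sell(price=101, qty=8): fills=none; bids=[-] asks=[#1:1@100 #6:8@101]
After op 7 [order #7] limit_sell(price=98, qty=4): fills=none; bids=[-] asks=[#7:4@98 #1:1@100 #6:8@101]
After op 8 [order #8] limit_sell(price=104, qty=6): fills=none; bids=[-] asks=[#7:4@98 #1:1@100 #6:8@101 #8:6@104]
After op 9 cancel(order #6): fills=none; bids=[-] asks=[#7:4@98 #1:1@100 #8:6@104]

Answer: 2@100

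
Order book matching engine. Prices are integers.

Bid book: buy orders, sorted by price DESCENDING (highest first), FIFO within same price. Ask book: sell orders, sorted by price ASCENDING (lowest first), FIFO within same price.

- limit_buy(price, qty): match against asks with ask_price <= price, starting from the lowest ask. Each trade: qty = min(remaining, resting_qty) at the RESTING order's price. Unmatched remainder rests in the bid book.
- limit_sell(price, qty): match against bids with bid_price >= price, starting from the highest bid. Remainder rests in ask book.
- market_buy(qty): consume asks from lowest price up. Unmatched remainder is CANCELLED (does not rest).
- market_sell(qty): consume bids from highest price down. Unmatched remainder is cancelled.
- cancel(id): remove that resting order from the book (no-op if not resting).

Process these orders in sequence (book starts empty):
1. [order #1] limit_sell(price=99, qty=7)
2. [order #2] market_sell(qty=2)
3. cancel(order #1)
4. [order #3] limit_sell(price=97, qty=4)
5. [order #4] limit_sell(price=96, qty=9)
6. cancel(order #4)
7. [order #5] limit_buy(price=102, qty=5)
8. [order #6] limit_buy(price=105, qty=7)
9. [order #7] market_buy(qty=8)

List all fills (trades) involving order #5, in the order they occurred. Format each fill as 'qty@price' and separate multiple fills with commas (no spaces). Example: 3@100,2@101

After op 1 [order #1] limit_sell(price=99, qty=7): fills=none; bids=[-] asks=[#1:7@99]
After op 2 [order #2] market_sell(qty=2): fills=none; bids=[-] asks=[#1:7@99]
After op 3 cancel(order #1): fills=none; bids=[-] asks=[-]
After op 4 [order #3] limit_sell(price=97, qty=4): fills=none; bids=[-] asks=[#3:4@97]
After op 5 [order #4] limit_sell(price=96, qty=9): fills=none; bids=[-] asks=[#4:9@96 #3:4@97]
After op 6 cancel(order #4): fills=none; bids=[-] asks=[#3:4@97]
After op 7 [order #5] limit_buy(price=102, qty=5): fills=#5x#3:4@97; bids=[#5:1@102] asks=[-]
After op 8 [order #6] limit_buy(price=105, qty=7): fills=none; bids=[#6:7@105 #5:1@102] asks=[-]
After op 9 [order #7] market_buy(qty=8): fills=none; bids=[#6:7@105 #5:1@102] asks=[-]

Answer: 4@97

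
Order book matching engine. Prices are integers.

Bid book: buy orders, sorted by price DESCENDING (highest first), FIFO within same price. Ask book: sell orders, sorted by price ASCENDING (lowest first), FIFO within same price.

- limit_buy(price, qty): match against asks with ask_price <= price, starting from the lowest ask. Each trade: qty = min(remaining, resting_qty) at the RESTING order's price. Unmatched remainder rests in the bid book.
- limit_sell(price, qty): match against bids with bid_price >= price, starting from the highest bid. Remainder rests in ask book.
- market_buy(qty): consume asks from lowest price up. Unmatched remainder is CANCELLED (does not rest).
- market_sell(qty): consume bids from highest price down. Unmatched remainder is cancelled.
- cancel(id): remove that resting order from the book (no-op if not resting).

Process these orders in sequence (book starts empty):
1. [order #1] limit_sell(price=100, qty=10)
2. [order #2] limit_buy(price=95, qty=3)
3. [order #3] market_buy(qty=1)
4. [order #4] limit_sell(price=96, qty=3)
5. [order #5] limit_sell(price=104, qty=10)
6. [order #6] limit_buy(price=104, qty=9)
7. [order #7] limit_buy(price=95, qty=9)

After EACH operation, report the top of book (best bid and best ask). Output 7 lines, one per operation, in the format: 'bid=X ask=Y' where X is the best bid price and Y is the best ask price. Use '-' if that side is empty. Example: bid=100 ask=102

Answer: bid=- ask=100
bid=95 ask=100
bid=95 ask=100
bid=95 ask=96
bid=95 ask=96
bid=95 ask=100
bid=95 ask=100

Derivation:
After op 1 [order #1] limit_sell(price=100, qty=10): fills=none; bids=[-] asks=[#1:10@100]
After op 2 [order #2] limit_buy(price=95, qty=3): fills=none; bids=[#2:3@95] asks=[#1:10@100]
After op 3 [order #3] market_buy(qty=1): fills=#3x#1:1@100; bids=[#2:3@95] asks=[#1:9@100]
After op 4 [order #4] limit_sell(price=96, qty=3): fills=none; bids=[#2:3@95] asks=[#4:3@96 #1:9@100]
After op 5 [order #5] limit_sell(price=104, qty=10): fills=none; bids=[#2:3@95] asks=[#4:3@96 #1:9@100 #5:10@104]
After op 6 [order #6] limit_buy(price=104, qty=9): fills=#6x#4:3@96 #6x#1:6@100; bids=[#2:3@95] asks=[#1:3@100 #5:10@104]
After op 7 [order #7] limit_buy(price=95, qty=9): fills=none; bids=[#2:3@95 #7:9@95] asks=[#1:3@100 #5:10@104]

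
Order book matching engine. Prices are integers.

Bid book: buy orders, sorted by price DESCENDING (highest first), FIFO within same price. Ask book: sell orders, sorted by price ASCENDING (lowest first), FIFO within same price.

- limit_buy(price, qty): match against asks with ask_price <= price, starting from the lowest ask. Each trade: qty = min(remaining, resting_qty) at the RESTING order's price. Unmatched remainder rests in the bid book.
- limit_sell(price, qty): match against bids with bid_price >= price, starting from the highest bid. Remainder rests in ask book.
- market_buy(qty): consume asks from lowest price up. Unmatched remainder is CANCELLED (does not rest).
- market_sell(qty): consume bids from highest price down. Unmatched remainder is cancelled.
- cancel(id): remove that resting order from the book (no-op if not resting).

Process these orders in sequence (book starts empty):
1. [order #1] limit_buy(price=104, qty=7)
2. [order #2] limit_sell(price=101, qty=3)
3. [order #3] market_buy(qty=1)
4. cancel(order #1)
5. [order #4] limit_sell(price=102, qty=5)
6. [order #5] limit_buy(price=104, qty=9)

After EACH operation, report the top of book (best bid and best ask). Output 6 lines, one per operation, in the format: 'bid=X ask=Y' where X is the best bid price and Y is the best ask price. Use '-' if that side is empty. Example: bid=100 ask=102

Answer: bid=104 ask=-
bid=104 ask=-
bid=104 ask=-
bid=- ask=-
bid=- ask=102
bid=104 ask=-

Derivation:
After op 1 [order #1] limit_buy(price=104, qty=7): fills=none; bids=[#1:7@104] asks=[-]
After op 2 [order #2] limit_sell(price=101, qty=3): fills=#1x#2:3@104; bids=[#1:4@104] asks=[-]
After op 3 [order #3] market_buy(qty=1): fills=none; bids=[#1:4@104] asks=[-]
After op 4 cancel(order #1): fills=none; bids=[-] asks=[-]
After op 5 [order #4] limit_sell(price=102, qty=5): fills=none; bids=[-] asks=[#4:5@102]
After op 6 [order #5] limit_buy(price=104, qty=9): fills=#5x#4:5@102; bids=[#5:4@104] asks=[-]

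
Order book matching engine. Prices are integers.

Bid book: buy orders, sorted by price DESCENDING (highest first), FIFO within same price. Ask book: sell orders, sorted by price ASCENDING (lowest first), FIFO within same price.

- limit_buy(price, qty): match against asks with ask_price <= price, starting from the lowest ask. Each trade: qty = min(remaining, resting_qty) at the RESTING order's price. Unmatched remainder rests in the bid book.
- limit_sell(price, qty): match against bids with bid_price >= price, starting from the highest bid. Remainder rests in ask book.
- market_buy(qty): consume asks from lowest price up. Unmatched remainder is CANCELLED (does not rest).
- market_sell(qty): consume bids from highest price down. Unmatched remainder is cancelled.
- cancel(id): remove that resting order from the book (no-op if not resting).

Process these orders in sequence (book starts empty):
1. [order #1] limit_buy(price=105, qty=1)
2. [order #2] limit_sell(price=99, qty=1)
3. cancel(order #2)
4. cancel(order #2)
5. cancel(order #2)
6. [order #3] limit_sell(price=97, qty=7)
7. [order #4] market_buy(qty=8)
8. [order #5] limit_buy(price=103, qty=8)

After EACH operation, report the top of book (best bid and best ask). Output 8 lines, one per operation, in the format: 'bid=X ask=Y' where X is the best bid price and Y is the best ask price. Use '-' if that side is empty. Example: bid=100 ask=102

After op 1 [order #1] limit_buy(price=105, qty=1): fills=none; bids=[#1:1@105] asks=[-]
After op 2 [order #2] limit_sell(price=99, qty=1): fills=#1x#2:1@105; bids=[-] asks=[-]
After op 3 cancel(order #2): fills=none; bids=[-] asks=[-]
After op 4 cancel(order #2): fills=none; bids=[-] asks=[-]
After op 5 cancel(order #2): fills=none; bids=[-] asks=[-]
After op 6 [order #3] limit_sell(price=97, qty=7): fills=none; bids=[-] asks=[#3:7@97]
After op 7 [order #4] market_buy(qty=8): fills=#4x#3:7@97; bids=[-] asks=[-]
After op 8 [order #5] limit_buy(price=103, qty=8): fills=none; bids=[#5:8@103] asks=[-]

Answer: bid=105 ask=-
bid=- ask=-
bid=- ask=-
bid=- ask=-
bid=- ask=-
bid=- ask=97
bid=- ask=-
bid=103 ask=-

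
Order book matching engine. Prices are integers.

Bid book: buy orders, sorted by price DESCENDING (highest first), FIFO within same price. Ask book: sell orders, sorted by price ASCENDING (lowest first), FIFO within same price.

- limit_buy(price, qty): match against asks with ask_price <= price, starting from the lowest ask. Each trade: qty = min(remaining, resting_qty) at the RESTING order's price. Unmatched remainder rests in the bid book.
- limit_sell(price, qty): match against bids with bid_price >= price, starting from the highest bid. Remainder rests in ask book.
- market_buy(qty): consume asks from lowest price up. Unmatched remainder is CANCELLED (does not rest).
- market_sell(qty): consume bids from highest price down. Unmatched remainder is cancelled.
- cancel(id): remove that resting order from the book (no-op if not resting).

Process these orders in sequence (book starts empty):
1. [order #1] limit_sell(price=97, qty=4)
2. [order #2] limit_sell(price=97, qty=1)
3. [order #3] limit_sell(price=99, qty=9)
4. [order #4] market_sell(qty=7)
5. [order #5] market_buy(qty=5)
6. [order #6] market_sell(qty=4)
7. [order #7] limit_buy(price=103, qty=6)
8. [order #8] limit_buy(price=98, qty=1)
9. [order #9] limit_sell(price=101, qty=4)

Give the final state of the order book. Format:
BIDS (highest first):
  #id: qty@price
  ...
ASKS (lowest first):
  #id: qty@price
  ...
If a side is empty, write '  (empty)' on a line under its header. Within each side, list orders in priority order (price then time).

After op 1 [order #1] limit_sell(price=97, qty=4): fills=none; bids=[-] asks=[#1:4@97]
After op 2 [order #2] limit_sell(price=97, qty=1): fills=none; bids=[-] asks=[#1:4@97 #2:1@97]
After op 3 [order #3] limit_sell(price=99, qty=9): fills=none; bids=[-] asks=[#1:4@97 #2:1@97 #3:9@99]
After op 4 [order #4] market_sell(qty=7): fills=none; bids=[-] asks=[#1:4@97 #2:1@97 #3:9@99]
After op 5 [order #5] market_buy(qty=5): fills=#5x#1:4@97 #5x#2:1@97; bids=[-] asks=[#3:9@99]
After op 6 [order #6] market_sell(qty=4): fills=none; bids=[-] asks=[#3:9@99]
After op 7 [order #7] limit_buy(price=103, qty=6): fills=#7x#3:6@99; bids=[-] asks=[#3:3@99]
After op 8 [order #8] limit_buy(price=98, qty=1): fills=none; bids=[#8:1@98] asks=[#3:3@99]
After op 9 [order #9] limit_sell(price=101, qty=4): fills=none; bids=[#8:1@98] asks=[#3:3@99 #9:4@101]

Answer: BIDS (highest first):
  #8: 1@98
ASKS (lowest first):
  #3: 3@99
  #9: 4@101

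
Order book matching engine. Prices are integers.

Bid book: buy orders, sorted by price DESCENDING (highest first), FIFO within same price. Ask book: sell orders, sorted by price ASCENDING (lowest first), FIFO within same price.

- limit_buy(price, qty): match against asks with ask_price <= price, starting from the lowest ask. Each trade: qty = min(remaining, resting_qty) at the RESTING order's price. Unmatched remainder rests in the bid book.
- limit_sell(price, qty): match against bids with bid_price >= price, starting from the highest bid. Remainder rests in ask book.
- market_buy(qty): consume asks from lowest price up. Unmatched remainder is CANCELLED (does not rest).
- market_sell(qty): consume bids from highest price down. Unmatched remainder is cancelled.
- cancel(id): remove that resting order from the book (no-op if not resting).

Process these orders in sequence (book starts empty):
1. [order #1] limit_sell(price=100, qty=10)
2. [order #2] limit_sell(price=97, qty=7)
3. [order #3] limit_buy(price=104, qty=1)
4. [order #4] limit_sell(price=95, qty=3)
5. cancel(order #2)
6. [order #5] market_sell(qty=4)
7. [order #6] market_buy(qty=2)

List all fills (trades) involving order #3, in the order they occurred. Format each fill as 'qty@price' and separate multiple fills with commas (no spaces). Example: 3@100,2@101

Answer: 1@97

Derivation:
After op 1 [order #1] limit_sell(price=100, qty=10): fills=none; bids=[-] asks=[#1:10@100]
After op 2 [order #2] limit_sell(price=97, qty=7): fills=none; bids=[-] asks=[#2:7@97 #1:10@100]
After op 3 [order #3] limit_buy(price=104, qty=1): fills=#3x#2:1@97; bids=[-] asks=[#2:6@97 #1:10@100]
After op 4 [order #4] limit_sell(price=95, qty=3): fills=none; bids=[-] asks=[#4:3@95 #2:6@97 #1:10@100]
After op 5 cancel(order #2): fills=none; bids=[-] asks=[#4:3@95 #1:10@100]
After op 6 [order #5] market_sell(qty=4): fills=none; bids=[-] asks=[#4:3@95 #1:10@100]
After op 7 [order #6] market_buy(qty=2): fills=#6x#4:2@95; bids=[-] asks=[#4:1@95 #1:10@100]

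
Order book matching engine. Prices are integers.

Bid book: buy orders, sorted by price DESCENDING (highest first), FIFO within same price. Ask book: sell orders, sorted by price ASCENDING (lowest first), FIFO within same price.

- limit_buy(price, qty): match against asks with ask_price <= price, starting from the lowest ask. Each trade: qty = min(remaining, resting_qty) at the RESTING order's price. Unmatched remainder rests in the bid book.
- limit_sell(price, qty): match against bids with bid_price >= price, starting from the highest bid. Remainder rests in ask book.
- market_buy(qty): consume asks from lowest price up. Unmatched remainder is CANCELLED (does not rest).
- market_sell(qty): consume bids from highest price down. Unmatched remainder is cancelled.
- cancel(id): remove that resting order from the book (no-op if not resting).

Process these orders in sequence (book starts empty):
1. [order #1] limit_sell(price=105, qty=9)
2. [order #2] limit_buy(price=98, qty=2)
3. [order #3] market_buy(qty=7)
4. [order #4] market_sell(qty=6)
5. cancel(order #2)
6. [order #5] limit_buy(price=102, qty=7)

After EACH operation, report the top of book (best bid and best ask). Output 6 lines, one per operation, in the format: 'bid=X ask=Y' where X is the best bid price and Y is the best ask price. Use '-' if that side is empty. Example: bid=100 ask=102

After op 1 [order #1] limit_sell(price=105, qty=9): fills=none; bids=[-] asks=[#1:9@105]
After op 2 [order #2] limit_buy(price=98, qty=2): fills=none; bids=[#2:2@98] asks=[#1:9@105]
After op 3 [order #3] market_buy(qty=7): fills=#3x#1:7@105; bids=[#2:2@98] asks=[#1:2@105]
After op 4 [order #4] market_sell(qty=6): fills=#2x#4:2@98; bids=[-] asks=[#1:2@105]
After op 5 cancel(order #2): fills=none; bids=[-] asks=[#1:2@105]
After op 6 [order #5] limit_buy(price=102, qty=7): fills=none; bids=[#5:7@102] asks=[#1:2@105]

Answer: bid=- ask=105
bid=98 ask=105
bid=98 ask=105
bid=- ask=105
bid=- ask=105
bid=102 ask=105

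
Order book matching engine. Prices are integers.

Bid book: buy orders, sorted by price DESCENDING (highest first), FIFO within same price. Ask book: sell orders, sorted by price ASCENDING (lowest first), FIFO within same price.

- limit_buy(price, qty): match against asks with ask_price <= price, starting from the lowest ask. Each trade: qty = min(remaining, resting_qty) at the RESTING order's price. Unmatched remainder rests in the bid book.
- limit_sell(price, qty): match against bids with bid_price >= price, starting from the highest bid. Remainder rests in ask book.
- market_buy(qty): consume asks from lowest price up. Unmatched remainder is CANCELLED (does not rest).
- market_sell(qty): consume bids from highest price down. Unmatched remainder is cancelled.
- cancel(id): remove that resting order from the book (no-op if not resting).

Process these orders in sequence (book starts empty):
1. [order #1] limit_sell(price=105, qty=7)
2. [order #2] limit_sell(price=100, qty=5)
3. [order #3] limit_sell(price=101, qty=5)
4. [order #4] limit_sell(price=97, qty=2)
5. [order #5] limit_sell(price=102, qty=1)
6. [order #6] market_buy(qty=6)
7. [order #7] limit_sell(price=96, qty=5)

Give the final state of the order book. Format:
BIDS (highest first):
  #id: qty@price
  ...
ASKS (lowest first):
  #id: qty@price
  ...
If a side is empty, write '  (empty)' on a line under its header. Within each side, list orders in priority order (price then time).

Answer: BIDS (highest first):
  (empty)
ASKS (lowest first):
  #7: 5@96
  #2: 1@100
  #3: 5@101
  #5: 1@102
  #1: 7@105

Derivation:
After op 1 [order #1] limit_sell(price=105, qty=7): fills=none; bids=[-] asks=[#1:7@105]
After op 2 [order #2] limit_sell(price=100, qty=5): fills=none; bids=[-] asks=[#2:5@100 #1:7@105]
After op 3 [order #3] limit_sell(price=101, qty=5): fills=none; bids=[-] asks=[#2:5@100 #3:5@101 #1:7@105]
After op 4 [order #4] limit_sell(price=97, qty=2): fills=none; bids=[-] asks=[#4:2@97 #2:5@100 #3:5@101 #1:7@105]
After op 5 [order #5] limit_sell(price=102, qty=1): fills=none; bids=[-] asks=[#4:2@97 #2:5@100 #3:5@101 #5:1@102 #1:7@105]
After op 6 [order #6] market_buy(qty=6): fills=#6x#4:2@97 #6x#2:4@100; bids=[-] asks=[#2:1@100 #3:5@101 #5:1@102 #1:7@105]
After op 7 [order #7] limit_sell(price=96, qty=5): fills=none; bids=[-] asks=[#7:5@96 #2:1@100 #3:5@101 #5:1@102 #1:7@105]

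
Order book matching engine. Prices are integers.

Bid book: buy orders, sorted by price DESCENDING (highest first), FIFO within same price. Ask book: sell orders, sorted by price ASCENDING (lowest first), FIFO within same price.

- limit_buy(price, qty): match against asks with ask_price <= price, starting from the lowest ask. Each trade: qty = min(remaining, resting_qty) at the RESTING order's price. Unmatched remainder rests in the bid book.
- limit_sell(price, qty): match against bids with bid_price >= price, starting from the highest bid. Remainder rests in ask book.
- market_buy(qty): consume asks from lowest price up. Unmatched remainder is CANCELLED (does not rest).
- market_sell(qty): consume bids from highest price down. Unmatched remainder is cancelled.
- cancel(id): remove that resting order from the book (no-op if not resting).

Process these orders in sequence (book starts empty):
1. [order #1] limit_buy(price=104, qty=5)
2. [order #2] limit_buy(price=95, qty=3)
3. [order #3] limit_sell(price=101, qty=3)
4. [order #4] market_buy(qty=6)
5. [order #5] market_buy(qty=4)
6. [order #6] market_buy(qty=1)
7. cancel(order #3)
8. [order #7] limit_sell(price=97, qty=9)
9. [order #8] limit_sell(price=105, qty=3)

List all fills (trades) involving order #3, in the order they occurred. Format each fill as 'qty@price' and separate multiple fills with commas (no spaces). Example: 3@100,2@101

After op 1 [order #1] limit_buy(price=104, qty=5): fills=none; bids=[#1:5@104] asks=[-]
After op 2 [order #2] limit_buy(price=95, qty=3): fills=none; bids=[#1:5@104 #2:3@95] asks=[-]
After op 3 [order #3] limit_sell(price=101, qty=3): fills=#1x#3:3@104; bids=[#1:2@104 #2:3@95] asks=[-]
After op 4 [order #4] market_buy(qty=6): fills=none; bids=[#1:2@104 #2:3@95] asks=[-]
After op 5 [order #5] market_buy(qty=4): fills=none; bids=[#1:2@104 #2:3@95] asks=[-]
After op 6 [order #6] market_buy(qty=1): fills=none; bids=[#1:2@104 #2:3@95] asks=[-]
After op 7 cancel(order #3): fills=none; bids=[#1:2@104 #2:3@95] asks=[-]
After op 8 [order #7] limit_sell(price=97, qty=9): fills=#1x#7:2@104; bids=[#2:3@95] asks=[#7:7@97]
After op 9 [order #8] limit_sell(price=105, qty=3): fills=none; bids=[#2:3@95] asks=[#7:7@97 #8:3@105]

Answer: 3@104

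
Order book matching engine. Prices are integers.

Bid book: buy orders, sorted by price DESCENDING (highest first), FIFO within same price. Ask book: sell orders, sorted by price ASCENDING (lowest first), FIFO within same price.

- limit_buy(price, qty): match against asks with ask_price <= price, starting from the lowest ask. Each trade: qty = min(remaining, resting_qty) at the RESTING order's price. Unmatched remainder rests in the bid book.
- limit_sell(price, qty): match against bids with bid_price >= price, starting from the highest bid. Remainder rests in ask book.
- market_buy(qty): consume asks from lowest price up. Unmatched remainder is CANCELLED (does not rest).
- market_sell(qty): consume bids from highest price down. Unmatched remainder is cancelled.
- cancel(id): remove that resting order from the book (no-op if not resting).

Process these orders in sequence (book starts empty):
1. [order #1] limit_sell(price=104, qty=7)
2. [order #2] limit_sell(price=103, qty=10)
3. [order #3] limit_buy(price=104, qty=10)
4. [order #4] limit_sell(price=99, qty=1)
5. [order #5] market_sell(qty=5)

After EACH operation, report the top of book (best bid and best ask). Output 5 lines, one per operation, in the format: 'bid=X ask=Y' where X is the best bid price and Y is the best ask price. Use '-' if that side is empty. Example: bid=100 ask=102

After op 1 [order #1] limit_sell(price=104, qty=7): fills=none; bids=[-] asks=[#1:7@104]
After op 2 [order #2] limit_sell(price=103, qty=10): fills=none; bids=[-] asks=[#2:10@103 #1:7@104]
After op 3 [order #3] limit_buy(price=104, qty=10): fills=#3x#2:10@103; bids=[-] asks=[#1:7@104]
After op 4 [order #4] limit_sell(price=99, qty=1): fills=none; bids=[-] asks=[#4:1@99 #1:7@104]
After op 5 [order #5] market_sell(qty=5): fills=none; bids=[-] asks=[#4:1@99 #1:7@104]

Answer: bid=- ask=104
bid=- ask=103
bid=- ask=104
bid=- ask=99
bid=- ask=99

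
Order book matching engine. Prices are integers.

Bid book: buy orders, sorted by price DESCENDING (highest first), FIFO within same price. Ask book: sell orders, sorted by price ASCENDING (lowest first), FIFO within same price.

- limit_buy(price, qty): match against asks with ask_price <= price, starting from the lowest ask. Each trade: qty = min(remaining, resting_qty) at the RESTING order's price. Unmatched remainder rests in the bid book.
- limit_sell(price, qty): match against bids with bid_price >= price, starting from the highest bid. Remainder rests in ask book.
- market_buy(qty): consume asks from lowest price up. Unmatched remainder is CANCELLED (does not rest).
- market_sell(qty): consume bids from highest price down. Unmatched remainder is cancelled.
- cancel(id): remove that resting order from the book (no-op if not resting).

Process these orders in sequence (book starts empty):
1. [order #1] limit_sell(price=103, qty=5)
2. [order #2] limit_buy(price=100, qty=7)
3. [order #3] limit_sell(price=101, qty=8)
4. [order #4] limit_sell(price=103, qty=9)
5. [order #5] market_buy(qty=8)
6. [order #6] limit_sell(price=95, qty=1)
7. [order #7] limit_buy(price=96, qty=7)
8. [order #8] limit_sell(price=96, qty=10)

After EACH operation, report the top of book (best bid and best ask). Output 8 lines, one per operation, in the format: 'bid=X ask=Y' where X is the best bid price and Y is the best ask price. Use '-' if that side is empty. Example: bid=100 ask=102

Answer: bid=- ask=103
bid=100 ask=103
bid=100 ask=101
bid=100 ask=101
bid=100 ask=103
bid=100 ask=103
bid=100 ask=103
bid=96 ask=103

Derivation:
After op 1 [order #1] limit_sell(price=103, qty=5): fills=none; bids=[-] asks=[#1:5@103]
After op 2 [order #2] limit_buy(price=100, qty=7): fills=none; bids=[#2:7@100] asks=[#1:5@103]
After op 3 [order #3] limit_sell(price=101, qty=8): fills=none; bids=[#2:7@100] asks=[#3:8@101 #1:5@103]
After op 4 [order #4] limit_sell(price=103, qty=9): fills=none; bids=[#2:7@100] asks=[#3:8@101 #1:5@103 #4:9@103]
After op 5 [order #5] market_buy(qty=8): fills=#5x#3:8@101; bids=[#2:7@100] asks=[#1:5@103 #4:9@103]
After op 6 [order #6] limit_sell(price=95, qty=1): fills=#2x#6:1@100; bids=[#2:6@100] asks=[#1:5@103 #4:9@103]
After op 7 [order #7] limit_buy(price=96, qty=7): fills=none; bids=[#2:6@100 #7:7@96] asks=[#1:5@103 #4:9@103]
After op 8 [order #8] limit_sell(price=96, qty=10): fills=#2x#8:6@100 #7x#8:4@96; bids=[#7:3@96] asks=[#1:5@103 #4:9@103]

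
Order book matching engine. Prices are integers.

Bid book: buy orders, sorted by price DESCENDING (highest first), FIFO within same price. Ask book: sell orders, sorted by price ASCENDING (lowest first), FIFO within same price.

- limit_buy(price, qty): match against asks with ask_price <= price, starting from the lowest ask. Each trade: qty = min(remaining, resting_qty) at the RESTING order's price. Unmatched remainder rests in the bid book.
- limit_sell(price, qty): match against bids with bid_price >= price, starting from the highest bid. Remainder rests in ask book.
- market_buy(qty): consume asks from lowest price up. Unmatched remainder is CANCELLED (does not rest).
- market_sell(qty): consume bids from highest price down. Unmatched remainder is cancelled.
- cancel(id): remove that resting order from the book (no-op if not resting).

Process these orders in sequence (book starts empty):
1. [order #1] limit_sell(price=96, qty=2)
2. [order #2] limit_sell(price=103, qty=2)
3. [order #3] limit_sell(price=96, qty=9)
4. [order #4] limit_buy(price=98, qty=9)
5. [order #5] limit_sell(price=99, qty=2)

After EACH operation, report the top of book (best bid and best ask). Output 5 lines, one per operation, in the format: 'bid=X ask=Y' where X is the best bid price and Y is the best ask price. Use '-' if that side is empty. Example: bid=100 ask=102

After op 1 [order #1] limit_sell(price=96, qty=2): fills=none; bids=[-] asks=[#1:2@96]
After op 2 [order #2] limit_sell(price=103, qty=2): fills=none; bids=[-] asks=[#1:2@96 #2:2@103]
After op 3 [order #3] limit_sell(price=96, qty=9): fills=none; bids=[-] asks=[#1:2@96 #3:9@96 #2:2@103]
After op 4 [order #4] limit_buy(price=98, qty=9): fills=#4x#1:2@96 #4x#3:7@96; bids=[-] asks=[#3:2@96 #2:2@103]
After op 5 [order #5] limit_sell(price=99, qty=2): fills=none; bids=[-] asks=[#3:2@96 #5:2@99 #2:2@103]

Answer: bid=- ask=96
bid=- ask=96
bid=- ask=96
bid=- ask=96
bid=- ask=96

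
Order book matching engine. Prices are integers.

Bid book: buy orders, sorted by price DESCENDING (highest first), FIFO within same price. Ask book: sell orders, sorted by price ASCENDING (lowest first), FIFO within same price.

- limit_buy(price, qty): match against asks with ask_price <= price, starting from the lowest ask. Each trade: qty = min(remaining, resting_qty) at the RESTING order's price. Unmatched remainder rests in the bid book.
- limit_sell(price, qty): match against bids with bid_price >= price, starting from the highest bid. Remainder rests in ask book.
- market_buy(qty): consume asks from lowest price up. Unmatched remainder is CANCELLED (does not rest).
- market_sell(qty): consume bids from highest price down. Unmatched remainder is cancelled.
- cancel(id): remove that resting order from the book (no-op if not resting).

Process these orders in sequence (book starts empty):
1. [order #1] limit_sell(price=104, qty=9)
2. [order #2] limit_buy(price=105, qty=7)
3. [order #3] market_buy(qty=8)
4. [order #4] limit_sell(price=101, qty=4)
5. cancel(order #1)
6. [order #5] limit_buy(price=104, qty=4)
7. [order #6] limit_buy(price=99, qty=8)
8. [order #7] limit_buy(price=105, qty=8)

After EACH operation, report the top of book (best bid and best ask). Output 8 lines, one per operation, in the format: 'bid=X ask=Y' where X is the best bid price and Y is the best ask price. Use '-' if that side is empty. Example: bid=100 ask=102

After op 1 [order #1] limit_sell(price=104, qty=9): fills=none; bids=[-] asks=[#1:9@104]
After op 2 [order #2] limit_buy(price=105, qty=7): fills=#2x#1:7@104; bids=[-] asks=[#1:2@104]
After op 3 [order #3] market_buy(qty=8): fills=#3x#1:2@104; bids=[-] asks=[-]
After op 4 [order #4] limit_sell(price=101, qty=4): fills=none; bids=[-] asks=[#4:4@101]
After op 5 cancel(order #1): fills=none; bids=[-] asks=[#4:4@101]
After op 6 [order #5] limit_buy(price=104, qty=4): fills=#5x#4:4@101; bids=[-] asks=[-]
After op 7 [order #6] limit_buy(price=99, qty=8): fills=none; bids=[#6:8@99] asks=[-]
After op 8 [order #7] limit_buy(price=105, qty=8): fills=none; bids=[#7:8@105 #6:8@99] asks=[-]

Answer: bid=- ask=104
bid=- ask=104
bid=- ask=-
bid=- ask=101
bid=- ask=101
bid=- ask=-
bid=99 ask=-
bid=105 ask=-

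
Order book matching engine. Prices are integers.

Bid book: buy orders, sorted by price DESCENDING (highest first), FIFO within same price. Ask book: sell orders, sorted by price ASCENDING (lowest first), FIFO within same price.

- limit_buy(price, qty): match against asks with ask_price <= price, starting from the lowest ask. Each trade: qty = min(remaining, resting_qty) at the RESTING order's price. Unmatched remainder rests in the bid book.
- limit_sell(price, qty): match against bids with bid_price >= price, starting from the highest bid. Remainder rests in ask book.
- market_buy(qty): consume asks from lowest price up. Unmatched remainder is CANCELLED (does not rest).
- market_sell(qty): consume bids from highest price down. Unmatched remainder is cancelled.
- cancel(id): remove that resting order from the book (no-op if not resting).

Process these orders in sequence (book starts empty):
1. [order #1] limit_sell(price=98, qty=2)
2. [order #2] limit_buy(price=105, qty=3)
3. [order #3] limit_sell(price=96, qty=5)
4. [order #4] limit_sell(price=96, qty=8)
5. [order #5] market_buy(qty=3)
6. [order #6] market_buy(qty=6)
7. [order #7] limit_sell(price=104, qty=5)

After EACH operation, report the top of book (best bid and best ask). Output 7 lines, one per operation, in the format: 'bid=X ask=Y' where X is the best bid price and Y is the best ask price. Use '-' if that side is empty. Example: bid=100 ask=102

Answer: bid=- ask=98
bid=105 ask=-
bid=- ask=96
bid=- ask=96
bid=- ask=96
bid=- ask=96
bid=- ask=96

Derivation:
After op 1 [order #1] limit_sell(price=98, qty=2): fills=none; bids=[-] asks=[#1:2@98]
After op 2 [order #2] limit_buy(price=105, qty=3): fills=#2x#1:2@98; bids=[#2:1@105] asks=[-]
After op 3 [order #3] limit_sell(price=96, qty=5): fills=#2x#3:1@105; bids=[-] asks=[#3:4@96]
After op 4 [order #4] limit_sell(price=96, qty=8): fills=none; bids=[-] asks=[#3:4@96 #4:8@96]
After op 5 [order #5] market_buy(qty=3): fills=#5x#3:3@96; bids=[-] asks=[#3:1@96 #4:8@96]
After op 6 [order #6] market_buy(qty=6): fills=#6x#3:1@96 #6x#4:5@96; bids=[-] asks=[#4:3@96]
After op 7 [order #7] limit_sell(price=104, qty=5): fills=none; bids=[-] asks=[#4:3@96 #7:5@104]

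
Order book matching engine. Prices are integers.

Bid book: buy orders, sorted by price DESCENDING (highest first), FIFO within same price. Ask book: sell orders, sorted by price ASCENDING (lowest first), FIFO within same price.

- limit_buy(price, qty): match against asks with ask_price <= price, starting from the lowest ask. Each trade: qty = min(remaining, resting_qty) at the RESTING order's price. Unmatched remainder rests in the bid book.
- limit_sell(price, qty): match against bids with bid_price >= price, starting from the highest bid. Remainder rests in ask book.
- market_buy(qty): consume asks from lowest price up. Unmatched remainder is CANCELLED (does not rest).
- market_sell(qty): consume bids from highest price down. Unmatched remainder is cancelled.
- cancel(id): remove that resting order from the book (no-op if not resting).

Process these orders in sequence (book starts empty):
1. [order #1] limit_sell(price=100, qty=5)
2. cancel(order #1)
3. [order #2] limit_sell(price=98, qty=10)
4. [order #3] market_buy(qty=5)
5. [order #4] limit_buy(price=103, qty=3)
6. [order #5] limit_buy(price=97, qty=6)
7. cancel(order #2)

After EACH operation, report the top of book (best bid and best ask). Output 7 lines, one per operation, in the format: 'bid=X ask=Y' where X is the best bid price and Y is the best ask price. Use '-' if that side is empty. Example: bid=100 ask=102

After op 1 [order #1] limit_sell(price=100, qty=5): fills=none; bids=[-] asks=[#1:5@100]
After op 2 cancel(order #1): fills=none; bids=[-] asks=[-]
After op 3 [order #2] limit_sell(price=98, qty=10): fills=none; bids=[-] asks=[#2:10@98]
After op 4 [order #3] market_buy(qty=5): fills=#3x#2:5@98; bids=[-] asks=[#2:5@98]
After op 5 [order #4] limit_buy(price=103, qty=3): fills=#4x#2:3@98; bids=[-] asks=[#2:2@98]
After op 6 [order #5] limit_buy(price=97, qty=6): fills=none; bids=[#5:6@97] asks=[#2:2@98]
After op 7 cancel(order #2): fills=none; bids=[#5:6@97] asks=[-]

Answer: bid=- ask=100
bid=- ask=-
bid=- ask=98
bid=- ask=98
bid=- ask=98
bid=97 ask=98
bid=97 ask=-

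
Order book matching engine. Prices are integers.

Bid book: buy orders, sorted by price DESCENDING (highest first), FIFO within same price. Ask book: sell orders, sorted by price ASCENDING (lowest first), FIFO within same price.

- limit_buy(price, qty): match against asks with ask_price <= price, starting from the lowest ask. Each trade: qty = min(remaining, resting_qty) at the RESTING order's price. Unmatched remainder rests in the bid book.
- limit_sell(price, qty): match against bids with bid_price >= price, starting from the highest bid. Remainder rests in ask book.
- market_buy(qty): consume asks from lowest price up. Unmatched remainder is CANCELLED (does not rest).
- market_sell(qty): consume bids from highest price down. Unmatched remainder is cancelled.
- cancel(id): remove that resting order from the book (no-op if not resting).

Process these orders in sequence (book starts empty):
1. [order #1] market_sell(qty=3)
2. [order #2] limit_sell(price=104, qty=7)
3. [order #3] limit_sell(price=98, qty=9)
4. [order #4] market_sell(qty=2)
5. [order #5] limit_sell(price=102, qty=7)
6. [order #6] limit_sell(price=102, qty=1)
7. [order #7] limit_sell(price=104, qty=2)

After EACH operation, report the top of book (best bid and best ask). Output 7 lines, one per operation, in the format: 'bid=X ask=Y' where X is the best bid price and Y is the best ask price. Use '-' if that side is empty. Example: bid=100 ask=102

After op 1 [order #1] market_sell(qty=3): fills=none; bids=[-] asks=[-]
After op 2 [order #2] limit_sell(price=104, qty=7): fills=none; bids=[-] asks=[#2:7@104]
After op 3 [order #3] limit_sell(price=98, qty=9): fills=none; bids=[-] asks=[#3:9@98 #2:7@104]
After op 4 [order #4] market_sell(qty=2): fills=none; bids=[-] asks=[#3:9@98 #2:7@104]
After op 5 [order #5] limit_sell(price=102, qty=7): fills=none; bids=[-] asks=[#3:9@98 #5:7@102 #2:7@104]
After op 6 [order #6] limit_sell(price=102, qty=1): fills=none; bids=[-] asks=[#3:9@98 #5:7@102 #6:1@102 #2:7@104]
After op 7 [order #7] limit_sell(price=104, qty=2): fills=none; bids=[-] asks=[#3:9@98 #5:7@102 #6:1@102 #2:7@104 #7:2@104]

Answer: bid=- ask=-
bid=- ask=104
bid=- ask=98
bid=- ask=98
bid=- ask=98
bid=- ask=98
bid=- ask=98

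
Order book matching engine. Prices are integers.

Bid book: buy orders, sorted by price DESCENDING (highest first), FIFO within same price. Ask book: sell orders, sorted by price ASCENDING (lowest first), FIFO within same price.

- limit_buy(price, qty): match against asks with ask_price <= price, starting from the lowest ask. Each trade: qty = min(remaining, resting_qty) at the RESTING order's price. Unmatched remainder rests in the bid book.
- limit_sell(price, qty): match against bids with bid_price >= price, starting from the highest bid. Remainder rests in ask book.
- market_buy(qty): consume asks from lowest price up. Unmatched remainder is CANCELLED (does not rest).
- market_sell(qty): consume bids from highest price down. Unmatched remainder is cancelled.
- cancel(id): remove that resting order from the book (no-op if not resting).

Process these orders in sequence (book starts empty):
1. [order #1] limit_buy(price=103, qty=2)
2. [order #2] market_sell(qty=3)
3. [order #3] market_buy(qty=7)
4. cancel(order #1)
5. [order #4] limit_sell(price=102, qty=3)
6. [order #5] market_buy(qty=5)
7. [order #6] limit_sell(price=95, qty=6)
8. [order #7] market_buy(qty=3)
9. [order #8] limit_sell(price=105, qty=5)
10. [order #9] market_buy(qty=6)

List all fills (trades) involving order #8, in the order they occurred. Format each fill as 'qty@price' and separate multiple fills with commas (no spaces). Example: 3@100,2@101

Answer: 3@105

Derivation:
After op 1 [order #1] limit_buy(price=103, qty=2): fills=none; bids=[#1:2@103] asks=[-]
After op 2 [order #2] market_sell(qty=3): fills=#1x#2:2@103; bids=[-] asks=[-]
After op 3 [order #3] market_buy(qty=7): fills=none; bids=[-] asks=[-]
After op 4 cancel(order #1): fills=none; bids=[-] asks=[-]
After op 5 [order #4] limit_sell(price=102, qty=3): fills=none; bids=[-] asks=[#4:3@102]
After op 6 [order #5] market_buy(qty=5): fills=#5x#4:3@102; bids=[-] asks=[-]
After op 7 [order #6] limit_sell(price=95, qty=6): fills=none; bids=[-] asks=[#6:6@95]
After op 8 [order #7] market_buy(qty=3): fills=#7x#6:3@95; bids=[-] asks=[#6:3@95]
After op 9 [order #8] limit_sell(price=105, qty=5): fills=none; bids=[-] asks=[#6:3@95 #8:5@105]
After op 10 [order #9] market_buy(qty=6): fills=#9x#6:3@95 #9x#8:3@105; bids=[-] asks=[#8:2@105]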